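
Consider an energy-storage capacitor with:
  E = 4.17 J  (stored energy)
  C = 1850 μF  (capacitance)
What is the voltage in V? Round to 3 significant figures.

67.1 V

Rearranging E = ½C·V² for V: V = √(2E/C).
E = 4.17 J; C = 1850 μF = 0.001850 F.
V = 67.14 V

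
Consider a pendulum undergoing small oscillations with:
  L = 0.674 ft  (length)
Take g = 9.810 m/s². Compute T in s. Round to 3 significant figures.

0.909 s

T is given directly by: T = 2π√(L/g).
L = 0.674 ft = 0.2054 m; g = 9.810 m/s².
T = 0.9092 s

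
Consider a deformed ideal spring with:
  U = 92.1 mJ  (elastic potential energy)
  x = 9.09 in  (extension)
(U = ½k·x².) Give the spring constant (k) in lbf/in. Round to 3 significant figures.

Rearranging: k = 2U/x².
U = 92.1 mJ = 0.09210 J; x = 9.09 in = 0.2309 m.
k = 3.455 N/m
3.455 N/m × (1 lbf/in / 175.1 N/m) = 0.01973 lbf/in

0.0197 lbf/in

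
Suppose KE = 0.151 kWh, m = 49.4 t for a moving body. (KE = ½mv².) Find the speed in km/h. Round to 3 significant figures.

16.9 km/h

Solving KE = ½mv² for v: v = √(2·KE/m).
KE = 0.151 kWh = 5.436×10^5 J; m = 49.4 t = 49400 kg.
v = 4.691 m/s
4.691 m/s × (1 km/h / 0.2778 m/s) = 16.89 km/h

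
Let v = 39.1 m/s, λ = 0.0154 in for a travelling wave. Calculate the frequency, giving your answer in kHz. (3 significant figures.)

100 kHz

Rearranging v = f·λ for f: f = v/λ.
v = 39.1 m/s; λ = 0.0154 in = 3.912×10^-4 m.
f = 99959 Hz
99959 Hz × (1 kHz / 1000 Hz) = 99.96 kHz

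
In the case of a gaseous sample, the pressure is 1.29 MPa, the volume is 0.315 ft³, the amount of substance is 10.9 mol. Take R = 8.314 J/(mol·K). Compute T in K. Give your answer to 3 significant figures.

127 K

From the ideal-gas law: T = PV/(nR).
P = 1.29 MPa = 1.290×10^6 Pa; V = 0.315 ft³ = 0.008920 m³; n = 10.9 mol; R = 8.314 J/(mol·K).
T = 127.0 K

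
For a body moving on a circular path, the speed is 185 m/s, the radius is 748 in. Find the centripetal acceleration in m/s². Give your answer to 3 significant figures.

Directly: a = v²/r.
v = 185 m/s; r = 748 in = 19.00 m.
a = 1801 m/s²

1800 m/s²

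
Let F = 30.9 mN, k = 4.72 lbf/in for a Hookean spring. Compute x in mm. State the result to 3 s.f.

Rearranging: x = F/k.
F = 30.9 mN = 0.03090 N; k = 4.72 lbf/in = 826.6 N/m.
x = 3.738×10^-5 m
3.738×10^-5 m × (1 mm / 0.001000 m) = 0.03738 mm

0.0374 mm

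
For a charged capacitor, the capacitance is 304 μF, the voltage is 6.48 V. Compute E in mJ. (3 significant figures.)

6.38 mJ

Directly: E = ½CV².
C = 304 μF = 3.040×10^-4 F; V = 6.48 V.
E = 0.006383 J
0.006383 J × (1 mJ / 0.001000 J) = 6.383 mJ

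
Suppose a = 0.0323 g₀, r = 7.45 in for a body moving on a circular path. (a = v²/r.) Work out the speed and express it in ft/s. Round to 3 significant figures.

0.803 ft/s

Rearranging: v = √(a·r).
a = 0.0323 g₀ = 0.3168 m/s²; r = 7.45 in = 0.1892 m.
v = 0.2448 m/s
0.2448 m/s × (1 ft/s / 0.3048 m/s) = 0.8032 ft/s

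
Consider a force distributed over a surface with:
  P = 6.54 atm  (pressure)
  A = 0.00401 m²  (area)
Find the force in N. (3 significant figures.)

Rearranging P = F/A for F: F = P·A.
P = 6.54 atm = 6.627×10^5 Pa; A = 0.00401 m².
F = 2657 N  (the unit combination reduces to kg·m/s² = N)

2660 N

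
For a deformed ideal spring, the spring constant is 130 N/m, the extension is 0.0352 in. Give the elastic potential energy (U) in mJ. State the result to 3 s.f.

0.0520 mJ

Directly: U = ½kx².
k = 130 N/m; x = 0.0352 in = 8.941×10^-4 m.
U = 5.196×10^-5 J
5.196×10^-5 J × (1 mJ / 0.001000 J) = 0.05196 mJ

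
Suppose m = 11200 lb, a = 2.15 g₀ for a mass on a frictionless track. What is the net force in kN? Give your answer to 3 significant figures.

107 kN

From Newton's second law: F = m·a.
m = 11200 lb = 5080 kg; a = 2.15 g₀ = 21.08 m/s².
F = 1.071×10^5 N
1.071×10^5 N × (1 kN / 1000 N) = 107.1 kN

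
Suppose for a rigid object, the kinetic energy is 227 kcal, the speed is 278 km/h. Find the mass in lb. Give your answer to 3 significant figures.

702 lb

Solving KE = ½mv² for m: m = 2·KE/v².
KE = 227 kcal = 9.498×10^5 J; v = 278 km/h = 77.22 m/s.
m = 318.5 kg
318.5 kg × (1 lb / 0.4536 kg) = 702.3 lb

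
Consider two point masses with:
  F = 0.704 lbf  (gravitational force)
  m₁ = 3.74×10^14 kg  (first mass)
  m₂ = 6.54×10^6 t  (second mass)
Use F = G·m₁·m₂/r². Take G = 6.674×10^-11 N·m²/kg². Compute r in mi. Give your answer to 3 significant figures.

From Newton's law of gravitation: r = √(G·m₁m₂/F).
F = 0.704 lbf = 3.132 N; m₁ = 3.74×10^14 kg; m₂ = 6.54×10^6 t = 6.540×10^9 kg; G = 6.674×10^-11 N·m²/kg².
r = 7.220×10^6 m
7.220×10^6 m × (1 mi / 1609 m) = 4486 mi

4490 mi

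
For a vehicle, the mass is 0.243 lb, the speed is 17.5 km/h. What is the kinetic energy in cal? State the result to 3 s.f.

KE is given directly by: KE = ½mv².
m = 0.243 lb = 0.1102 kg; v = 17.5 km/h = 4.861 m/s.
KE = 1.302 J  (the unit combination reduces to kg·m²/s² = J)
1.302 J × (1 cal / 4.184 J) = 0.3113 cal

0.311 cal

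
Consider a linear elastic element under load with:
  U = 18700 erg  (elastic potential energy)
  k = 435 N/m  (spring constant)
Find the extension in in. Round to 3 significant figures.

0.115 in

Solving U = ½k·x² for x: x = √(2U/k).
U = 18700 erg = 0.001870 J; k = 435 N/m.
x = 0.002932 m
0.002932 m × (1 in / 0.02540 m) = 0.1154 in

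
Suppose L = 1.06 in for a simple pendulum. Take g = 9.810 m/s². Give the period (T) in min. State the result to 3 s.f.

Directly: T = 2π√(L/g).
L = 1.06 in = 0.02692 m; g = 9.810 m/s².
T = 0.3292 s
0.3292 s × (1 min / 60.00 s) = 0.005486 min

0.00549 min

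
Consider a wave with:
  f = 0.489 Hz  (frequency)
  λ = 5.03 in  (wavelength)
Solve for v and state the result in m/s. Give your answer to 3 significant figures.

v is given directly by: v = fλ.
f = 0.489 Hz; λ = 5.03 in = 0.1278 m.
v = 0.06248 m/s

0.0625 m/s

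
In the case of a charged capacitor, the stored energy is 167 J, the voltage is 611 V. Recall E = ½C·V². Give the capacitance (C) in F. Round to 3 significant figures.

Rearranging E = ½C·V² for C: C = 2E/V².
E = 167 J; V = 611 V.
C = 8.947×10^-4 F

8.95×10^-4 F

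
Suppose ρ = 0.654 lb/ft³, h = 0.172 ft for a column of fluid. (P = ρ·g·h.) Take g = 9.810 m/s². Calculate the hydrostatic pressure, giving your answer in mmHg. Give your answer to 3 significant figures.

0.0404 mmHg

P is given directly by: P = ρgh.
ρ = 0.654 lb/ft³ = 10.48 kg/m³; h = 0.172 ft = 0.05243 m; g = 9.810 m/s².
P = 5.388 Pa  (the unit combination reduces to kg/(m·s²) = Pa)
5.388 Pa × (1 mmHg / 133.3 Pa) = 0.04041 mmHg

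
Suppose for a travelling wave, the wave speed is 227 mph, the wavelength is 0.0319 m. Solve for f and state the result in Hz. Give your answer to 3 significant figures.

Solving v = f·λ for f: f = v/λ.
v = 227 mph = 101.5 m/s; λ = 0.0319 m.
f = 3181 Hz

3180 Hz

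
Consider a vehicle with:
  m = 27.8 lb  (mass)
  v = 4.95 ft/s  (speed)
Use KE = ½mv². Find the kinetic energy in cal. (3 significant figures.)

3.43 cal

Directly: KE = ½mv².
m = 27.8 lb = 12.61 kg; v = 4.95 ft/s = 1.509 m/s.
KE = 14.35 J
14.35 J × (1 cal / 4.184 J) = 3.430 cal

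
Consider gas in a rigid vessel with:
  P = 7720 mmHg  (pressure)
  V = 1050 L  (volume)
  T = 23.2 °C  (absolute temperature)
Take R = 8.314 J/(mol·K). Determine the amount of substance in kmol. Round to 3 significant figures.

0.439 kmol

From the ideal-gas law: n = PV/(RT).
P = 7720 mmHg = 1.029×10^6 Pa; V = 1050 L = 1.050 m³; T = 23.2 °C = 296.3 K; R = 8.314 J/(mol·K).
n = 438.6 mol
438.6 mol × (1 kmol / 1000 mol) = 0.4386 kmol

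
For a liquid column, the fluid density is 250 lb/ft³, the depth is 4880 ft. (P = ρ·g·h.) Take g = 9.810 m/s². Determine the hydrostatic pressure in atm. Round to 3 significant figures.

P is given directly by: P = ρgh.
ρ = 250 lb/ft³ = 4005 kg/m³; h = 4880 ft = 1487 m; g = 9.810 m/s².
P = 5.843×10^7 Pa  (the unit combination reduces to kg/(m·s²) = Pa)
5.843×10^7 Pa × (1 atm / 1.013×10^5 Pa) = 576.7 atm

577 atm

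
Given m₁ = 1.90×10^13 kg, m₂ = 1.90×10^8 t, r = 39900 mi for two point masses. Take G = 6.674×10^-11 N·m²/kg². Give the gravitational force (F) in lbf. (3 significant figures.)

F is given directly by: F = Gm₁m₂/r².
m₁ = 1.90×10^13 kg; m₂ = 1.90×10^8 t = 1.900×10^11 kg; r = 39900 mi = 6.421×10^7 m; G = 6.674×10^-11 N·m²/kg².
F = 0.05843 N  (the unit combination reduces to kg·m/s² = N)
0.05843 N × (1 lbf / 4.448 N) = 0.01314 lbf

0.0131 lbf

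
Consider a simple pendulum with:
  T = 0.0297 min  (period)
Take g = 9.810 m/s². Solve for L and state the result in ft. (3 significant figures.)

2.59 ft

Rearranging T = 2π√(L/g) for L: L = g·(T/2π)².
T = 0.0297 min = 1.782 s; g = 9.810 m/s².
L = 0.7891 m
0.7891 m × (1 ft / 0.3048 m) = 2.589 ft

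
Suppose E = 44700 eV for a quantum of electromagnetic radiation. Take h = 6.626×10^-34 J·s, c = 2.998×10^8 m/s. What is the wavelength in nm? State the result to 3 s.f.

Rearranging E = h·c/λ for λ: λ = hc/E.
E = 44700 eV = 7.162×10^-15 J; h = 6.626×10^-34 J·s; c = 2.998×10^8 m/s.
λ = 2.774×10^-11 m
2.774×10^-11 m × (1 nm / 1.000×10^-9 m) = 0.02774 nm

0.0277 nm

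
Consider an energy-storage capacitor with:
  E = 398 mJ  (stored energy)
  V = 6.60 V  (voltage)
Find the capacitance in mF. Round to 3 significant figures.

Solving E = ½C·V² for C: C = 2E/V².
E = 398 mJ = 0.3980 J; V = 6.60 V.
C = 0.01827 F
0.01827 F × (1 mF / 0.001000 F) = 18.27 mF

18.3 mF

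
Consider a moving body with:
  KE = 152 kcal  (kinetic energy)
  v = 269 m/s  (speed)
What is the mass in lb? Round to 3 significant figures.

Rearranging: m = 2·KE/v².
KE = 152 kcal = 6.360×10^5 J; v = 269 m/s.
m = 17.58 kg
17.58 kg × (1 lb / 0.4536 kg) = 38.75 lb

38.8 lb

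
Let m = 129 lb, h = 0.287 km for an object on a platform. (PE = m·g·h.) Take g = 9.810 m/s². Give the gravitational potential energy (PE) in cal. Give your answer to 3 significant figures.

39400 cal

Directly: PE = mgh.
m = 129 lb = 58.51 kg; h = 0.287 km = 287.0 m; g = 9.810 m/s².
PE = 1.647×10^5 J
1.647×10^5 J × (1 cal / 4.184 J) = 39374 cal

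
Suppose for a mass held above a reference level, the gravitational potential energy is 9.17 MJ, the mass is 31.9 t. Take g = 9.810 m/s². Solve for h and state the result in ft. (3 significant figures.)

Rearranging: h = PE/(m·g).
PE = 9.17 MJ = 9.170×10^6 J; m = 31.9 t = 31900 kg; g = 9.810 m/s².
h = 29.30 m
29.30 m × (1 ft / 0.3048 m) = 96.14 ft

96.1 ft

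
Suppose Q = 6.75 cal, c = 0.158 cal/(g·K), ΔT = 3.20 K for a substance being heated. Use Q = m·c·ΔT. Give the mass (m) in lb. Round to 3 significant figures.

Rearranging Q = m·c·ΔT for m: m = Q/(c·ΔT).
Q = 6.75 cal = 28.24 J; c = 0.158 cal/(g·K) = 661.1 J/(kg·K); ΔT = 3.20 K.
m = 0.01335 kg
0.01335 kg × (1 lb / 0.4536 kg) = 0.02943 lb

0.0294 lb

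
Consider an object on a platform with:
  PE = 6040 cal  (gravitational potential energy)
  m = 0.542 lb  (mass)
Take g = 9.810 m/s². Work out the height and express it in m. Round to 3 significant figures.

Rearranging: h = PE/(m·g).
PE = 6040 cal = 25271 J; m = 0.542 lb = 0.2458 kg; g = 9.810 m/s².
h = 10478 m

10500 m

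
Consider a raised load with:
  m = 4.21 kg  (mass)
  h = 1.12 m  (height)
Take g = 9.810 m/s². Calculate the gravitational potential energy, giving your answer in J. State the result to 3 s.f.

46.3 J

Directly: PE = mgh.
m = 4.21 kg; h = 1.12 m; g = 9.810 m/s².
PE = 46.26 J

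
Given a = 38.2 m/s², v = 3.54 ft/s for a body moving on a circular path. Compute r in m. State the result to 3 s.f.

Solving a = v²/r for r: r = v²/a.
a = 38.2 m/s²; v = 3.54 ft/s = 1.079 m/s.
r = 0.03048 m

0.0305 m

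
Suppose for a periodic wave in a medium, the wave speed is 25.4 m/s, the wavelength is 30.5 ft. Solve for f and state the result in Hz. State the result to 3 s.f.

2.73 Hz

Solving v = f·λ for f: f = v/λ.
v = 25.4 m/s; λ = 30.5 ft = 9.296 m.
f = 2.732 Hz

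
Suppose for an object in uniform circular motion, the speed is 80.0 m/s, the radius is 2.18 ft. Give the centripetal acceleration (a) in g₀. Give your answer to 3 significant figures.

982 g₀

a is given directly by: a = v²/r.
v = 80.0 m/s; r = 2.18 ft = 0.6645 m.
a = 9632 m/s²
9632 m/s² × (1 g₀ / 9.807 m/s²) = 982.2 g₀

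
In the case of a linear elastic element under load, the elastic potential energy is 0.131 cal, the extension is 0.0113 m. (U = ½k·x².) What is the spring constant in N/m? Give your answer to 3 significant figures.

Rearranging U = ½k·x² for k: k = 2U/x².
U = 0.131 cal = 0.5481 J; x = 0.0113 m.
k = 8585 N/m

8580 N/m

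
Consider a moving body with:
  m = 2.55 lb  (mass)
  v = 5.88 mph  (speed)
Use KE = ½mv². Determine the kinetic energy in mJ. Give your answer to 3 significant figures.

4000 mJ

Directly: KE = ½mv².
m = 2.55 lb = 1.157 kg; v = 5.88 mph = 2.629 m/s.
KE = 3.996 J
3.996 J × (1 mJ / 0.001000 J) = 3996 mJ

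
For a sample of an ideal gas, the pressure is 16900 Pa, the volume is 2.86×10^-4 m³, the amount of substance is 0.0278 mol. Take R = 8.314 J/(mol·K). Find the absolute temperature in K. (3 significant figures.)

20.9 K

Solving PV = nRT for T: T = PV/(nR).
P = 16900 Pa; V = 2.86×10^-4 m³; n = 0.0278 mol; R = 8.314 J/(mol·K).
T = 20.91 K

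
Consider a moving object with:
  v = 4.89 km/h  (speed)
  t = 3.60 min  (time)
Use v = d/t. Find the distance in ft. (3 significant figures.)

Solving v = d/t for d: d = v·t.
v = 4.89 km/h = 1.358 m/s; t = 3.60 min = 216.0 s.
d = 293.4 m
293.4 m × (1 ft / 0.3048 m) = 962.6 ft

963 ft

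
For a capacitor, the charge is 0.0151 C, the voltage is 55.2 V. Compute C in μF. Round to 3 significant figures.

C is given directly by: C = Q/V.
Q = 0.0151 C; V = 55.2 V.
C = 2.736×10^-4 F
2.736×10^-4 F × (1 μF / 1.000×10^-6 F) = 273.6 μF

274 μF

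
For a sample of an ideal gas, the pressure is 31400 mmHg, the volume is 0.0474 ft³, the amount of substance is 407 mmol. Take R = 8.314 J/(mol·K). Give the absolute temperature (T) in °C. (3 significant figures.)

1390 °C

From the ideal-gas law: T = PV/(nR).
P = 31400 mmHg = 4.186×10^6 Pa; V = 0.0474 ft³ = 0.001342 m³; n = 407 mmol = 0.4070 mol; R = 8.314 J/(mol·K).
T = 1661 K
1661 K − 273.15 = 1387 °C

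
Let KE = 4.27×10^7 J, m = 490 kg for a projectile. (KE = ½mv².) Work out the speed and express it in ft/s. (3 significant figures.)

1370 ft/s

Rearranging: v = √(2·KE/m).
KE = 4.27×10^7 J; m = 490 kg.
v = 417.5 m/s
417.5 m/s × (1 ft/s / 0.3048 m/s) = 1370 ft/s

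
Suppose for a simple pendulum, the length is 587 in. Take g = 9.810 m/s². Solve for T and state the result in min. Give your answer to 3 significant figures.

T is given directly by: T = 2π√(L/g).
L = 587 in = 14.91 m; g = 9.810 m/s².
T = 7.746 s
7.746 s × (1 min / 60.00 s) = 0.1291 min

0.129 min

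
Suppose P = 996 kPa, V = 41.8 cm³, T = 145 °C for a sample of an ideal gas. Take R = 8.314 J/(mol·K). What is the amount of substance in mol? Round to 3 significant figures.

Solving PV = nRT for n: n = PV/(RT).
P = 996 kPa = 9.960×10^5 Pa; V = 41.8 cm³ = 4.180×10^-5 m³; T = 145 °C = 418.1 K; R = 8.314 J/(mol·K).
n = 0.01198 mol

0.0120 mol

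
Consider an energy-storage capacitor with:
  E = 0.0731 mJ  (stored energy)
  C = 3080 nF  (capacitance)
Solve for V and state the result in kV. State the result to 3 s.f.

Solving E = ½C·V² for V: V = √(2E/C).
E = 0.0731 mJ = 7.310×10^-5 J; C = 3080 nF = 3.080×10^-6 F.
V = 6.890 V
6.890 V × (1 kV / 1000 V) = 0.006890 kV

0.00689 kV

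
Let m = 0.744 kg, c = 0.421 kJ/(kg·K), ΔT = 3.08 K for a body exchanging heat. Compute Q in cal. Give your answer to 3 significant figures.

231 cal

Q is given directly by: Q = mcΔT.
m = 0.744 kg; c = 0.421 kJ/(kg·K) = 421.0 J/(kg·K); ΔT = 3.08 K.
Q = 964.7 J
964.7 J × (1 cal / 4.184 J) = 230.6 cal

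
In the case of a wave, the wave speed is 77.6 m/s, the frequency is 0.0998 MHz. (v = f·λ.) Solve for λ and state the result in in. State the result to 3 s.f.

0.0306 in

Rearranging v = f·λ for λ: λ = v/f.
v = 77.6 m/s; f = 0.0998 MHz = 99800 Hz.
λ = 7.776×10^-4 m
7.776×10^-4 m × (1 in / 0.02540 m) = 0.03061 in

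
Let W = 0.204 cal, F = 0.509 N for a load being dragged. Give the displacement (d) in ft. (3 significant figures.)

Rearranging W = F·d for d: d = W/F.
W = 0.204 cal = 0.8535 J; F = 0.509 N.
d = 1.677 m
1.677 m × (1 ft / 0.3048 m) = 5.502 ft

5.50 ft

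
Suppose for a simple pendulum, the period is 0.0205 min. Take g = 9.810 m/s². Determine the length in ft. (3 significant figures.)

Solving T = 2π√(L/g) for L: L = g·(T/2π)².
T = 0.0205 min = 1.230 s; g = 9.810 m/s².
L = 0.3759 m
0.3759 m × (1 ft / 0.3048 m) = 1.233 ft

1.23 ft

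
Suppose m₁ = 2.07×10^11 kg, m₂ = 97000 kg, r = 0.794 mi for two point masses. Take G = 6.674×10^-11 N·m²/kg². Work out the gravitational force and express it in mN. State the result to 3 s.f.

821 mN

From Newton's law of gravitation: F = Gm₁m₂/r².
m₁ = 2.07×10^11 kg; m₂ = 97000 kg; r = 0.794 mi = 1278 m; G = 6.674×10^-11 N·m²/kg².
F = 0.8207 N
0.8207 N × (1 mN / 0.001000 N) = 820.7 mN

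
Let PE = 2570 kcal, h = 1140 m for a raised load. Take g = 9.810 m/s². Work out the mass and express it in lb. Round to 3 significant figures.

Rearranging PE = m·g·h for m: m = PE/(g·h).
PE = 2570 kcal = 1.075×10^7 J; h = 1140 m; g = 9.810 m/s².
m = 961.5 kg
961.5 kg × (1 lb / 0.4536 kg) = 2120 lb

2120 lb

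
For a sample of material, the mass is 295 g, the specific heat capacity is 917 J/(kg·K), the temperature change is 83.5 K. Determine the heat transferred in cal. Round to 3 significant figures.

Q is given directly by: Q = mcΔT.
m = 295 g = 0.2950 kg; c = 917 J/(kg·K); ΔT = 83.5 K.
Q = 22588 J
22588 J × (1 cal / 4.184 J) = 5399 cal

5400 cal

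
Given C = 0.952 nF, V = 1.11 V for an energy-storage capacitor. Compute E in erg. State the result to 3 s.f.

0.00586 erg

E is given directly by: E = ½CV².
C = 0.952 nF = 9.520×10^-10 F; V = 1.11 V.
E = 5.865×10^-10 J  (the unit combination reduces to kg·m²/s² = J)
5.865×10^-10 J × (1 erg / 1.000×10^-7 J) = 0.005865 erg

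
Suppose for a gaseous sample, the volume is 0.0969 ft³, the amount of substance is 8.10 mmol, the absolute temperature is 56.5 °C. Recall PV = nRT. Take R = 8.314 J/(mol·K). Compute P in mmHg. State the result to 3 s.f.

From the ideal-gas law: P = nRT/V.
V = 0.0969 ft³ = 0.002744 m³; n = 8.10 mmol = 0.008100 mol; T = 56.5 °C = 329.6 K; R = 8.314 J/(mol·K).
P = 8091 Pa
8091 Pa × (1 mmHg / 133.3 Pa) = 60.68 mmHg

60.7 mmHg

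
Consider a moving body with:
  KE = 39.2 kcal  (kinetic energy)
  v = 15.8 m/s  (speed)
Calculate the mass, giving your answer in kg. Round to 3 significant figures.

Solving KE = ½mv² for m: m = 2·KE/v².
KE = 39.2 kcal = 1.640×10^5 J; v = 15.8 m/s.
m = 1314 kg

1310 kg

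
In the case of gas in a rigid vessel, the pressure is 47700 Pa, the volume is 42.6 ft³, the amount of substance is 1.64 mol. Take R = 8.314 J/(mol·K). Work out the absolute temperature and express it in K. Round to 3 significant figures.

From the ideal-gas law: T = PV/(nR).
P = 47700 Pa; V = 42.6 ft³ = 1.206 m³; n = 1.64 mol; R = 8.314 J/(mol·K).
T = 4220 K

4220 K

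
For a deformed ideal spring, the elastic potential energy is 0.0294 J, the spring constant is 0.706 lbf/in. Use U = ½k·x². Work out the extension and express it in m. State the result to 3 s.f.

0.0218 m

Solving U = ½k·x² for x: x = √(2U/k).
U = 0.0294 J; k = 0.706 lbf/in = 123.6 N/m.
x = 0.02181 m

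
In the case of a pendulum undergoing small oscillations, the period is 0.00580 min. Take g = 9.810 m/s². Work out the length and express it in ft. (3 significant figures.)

Rearranging T = 2π√(L/g) for L: L = g·(T/2π)².
T = 0.00580 min = 0.3480 s; g = 9.810 m/s².
L = 0.03009 m
0.03009 m × (1 ft / 0.3048 m) = 0.09873 ft

0.0987 ft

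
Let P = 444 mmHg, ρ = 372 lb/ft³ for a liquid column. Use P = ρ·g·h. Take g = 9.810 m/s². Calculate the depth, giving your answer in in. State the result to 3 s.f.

39.9 in

Rearranging P = ρ·g·h for h: h = P/(ρ·g).
P = 444 mmHg = 59195 Pa; ρ = 372 lb/ft³ = 5959 kg/m³; g = 9.810 m/s².
h = 1.013 m
1.013 m × (1 in / 0.02540 m) = 39.87 in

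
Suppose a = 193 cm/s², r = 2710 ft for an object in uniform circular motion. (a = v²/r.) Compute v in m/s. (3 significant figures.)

39.9 m/s

Rearranging: v = √(a·r).
a = 193 cm/s² = 1.930 m/s²; r = 2710 ft = 826.0 m.
v = 39.93 m/s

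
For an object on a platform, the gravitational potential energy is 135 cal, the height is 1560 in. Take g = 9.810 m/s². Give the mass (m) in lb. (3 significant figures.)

3.20 lb

Rearranging: m = PE/(g·h).
PE = 135 cal = 564.8 J; h = 1560 in = 39.62 m; g = 9.810 m/s².
m = 1.453 kg
1.453 kg × (1 lb / 0.4536 kg) = 3.204 lb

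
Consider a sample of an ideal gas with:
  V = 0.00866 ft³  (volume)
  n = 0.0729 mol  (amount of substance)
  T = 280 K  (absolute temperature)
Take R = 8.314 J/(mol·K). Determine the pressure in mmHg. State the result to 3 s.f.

5190 mmHg

P is given directly by: P = nRT/V.
V = 0.00866 ft³ = 2.452×10^-4 m³; n = 0.0729 mol; T = 280 K; R = 8.314 J/(mol·K).
P = 6.920×10^5 Pa
6.920×10^5 Pa × (1 mmHg / 133.3 Pa) = 5191 mmHg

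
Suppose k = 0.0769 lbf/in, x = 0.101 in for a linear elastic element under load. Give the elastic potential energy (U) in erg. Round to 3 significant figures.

443 erg

U is given directly by: U = ½kx².
k = 0.0769 lbf/in = 13.47 N/m; x = 0.101 in = 0.002565 m.
U = 4.432×10^-5 J  (the unit combination reduces to kg·m²/s² = J)
4.432×10^-5 J × (1 erg / 1.000×10^-7 J) = 443.2 erg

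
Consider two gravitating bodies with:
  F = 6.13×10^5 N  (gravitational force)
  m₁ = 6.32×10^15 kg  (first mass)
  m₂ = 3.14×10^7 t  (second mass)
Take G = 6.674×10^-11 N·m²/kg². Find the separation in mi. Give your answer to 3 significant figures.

91.3 mi

From Newton's law of gravitation: r = √(G·m₁m₂/F).
F = 6.13×10^5 N; m₁ = 6.32×10^15 kg; m₂ = 3.14×10^7 t = 3.140×10^10 kg; G = 6.674×10^-11 N·m²/kg².
r = 1.470×10^5 m
1.470×10^5 m × (1 mi / 1609 m) = 91.34 mi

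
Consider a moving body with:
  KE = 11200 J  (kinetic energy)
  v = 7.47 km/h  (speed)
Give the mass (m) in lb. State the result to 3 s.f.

11500 lb

Solving KE = ½mv² for m: m = 2·KE/v².
KE = 11200 J; v = 7.47 km/h = 2.075 m/s.
m = 5202 kg
5202 kg × (1 lb / 0.4536 kg) = 11470 lb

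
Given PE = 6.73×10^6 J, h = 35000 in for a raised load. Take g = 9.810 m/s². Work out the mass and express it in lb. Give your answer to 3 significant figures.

Rearranging PE = m·g·h for m: m = PE/(g·h).
PE = 6.73×10^6 J; h = 35000 in = 889.0 m; g = 9.810 m/s².
m = 771.7 kg
771.7 kg × (1 lb / 0.4536 kg) = 1701 lb

1700 lb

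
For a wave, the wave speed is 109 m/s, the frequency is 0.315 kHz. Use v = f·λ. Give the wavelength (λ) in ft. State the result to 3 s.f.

Rearranging v = f·λ for λ: λ = v/f.
v = 109 m/s; f = 0.315 kHz = 315.0 Hz.
λ = 0.3460 m
0.3460 m × (1 ft / 0.3048 m) = 1.135 ft

1.14 ft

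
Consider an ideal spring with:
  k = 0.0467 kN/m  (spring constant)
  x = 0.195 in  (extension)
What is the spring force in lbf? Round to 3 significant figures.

From Hooke's law: F = kx.
k = 0.0467 kN/m = 46.70 N/m; x = 0.195 in = 0.004953 m.
F = 0.2313 N  (the unit combination reduces to kg·m/s² = N)
0.2313 N × (1 lbf / 4.448 N) = 0.05200 lbf

0.0520 lbf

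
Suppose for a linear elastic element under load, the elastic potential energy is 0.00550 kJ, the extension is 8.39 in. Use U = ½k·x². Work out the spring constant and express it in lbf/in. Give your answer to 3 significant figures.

1.38 lbf/in

Solving U = ½k·x² for k: k = 2U/x².
U = 0.00550 kJ = 5.500 J; x = 8.39 in = 0.2131 m.
k = 242.2 N/m
242.2 N/m × (1 lbf/in / 175.1 N/m) = 1.383 lbf/in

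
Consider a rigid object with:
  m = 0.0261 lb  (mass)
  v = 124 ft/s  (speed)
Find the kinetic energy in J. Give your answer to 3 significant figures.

8.46 J

KE is given directly by: KE = ½mv².
m = 0.0261 lb = 0.01184 kg; v = 124 ft/s = 37.80 m/s.
KE = 8.456 J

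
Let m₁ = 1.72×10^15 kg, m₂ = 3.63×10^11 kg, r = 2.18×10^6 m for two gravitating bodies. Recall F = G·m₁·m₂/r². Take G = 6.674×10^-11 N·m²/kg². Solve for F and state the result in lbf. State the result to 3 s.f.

1970 lbf

F is given directly by: F = Gm₁m₂/r².
m₁ = 1.72×10^15 kg; m₂ = 3.63×10^11 kg; r = 2.18×10^6 m; G = 6.674×10^-11 N·m²/kg².
F = 8768 N
8768 N × (1 lbf / 4.448 N) = 1971 lbf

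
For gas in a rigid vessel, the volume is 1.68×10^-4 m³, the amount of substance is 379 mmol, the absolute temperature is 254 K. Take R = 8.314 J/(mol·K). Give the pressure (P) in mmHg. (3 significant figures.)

From the ideal-gas law: P = nRT/V.
V = 1.68×10^-4 m³; n = 379 mmol = 0.3790 mol; T = 254 K; R = 8.314 J/(mol·K).
P = 4.764×10^6 Pa  (the unit combination reduces to kg/(m·s²) = Pa)
4.764×10^6 Pa × (1 mmHg / 133.3 Pa) = 35733 mmHg

35700 mmHg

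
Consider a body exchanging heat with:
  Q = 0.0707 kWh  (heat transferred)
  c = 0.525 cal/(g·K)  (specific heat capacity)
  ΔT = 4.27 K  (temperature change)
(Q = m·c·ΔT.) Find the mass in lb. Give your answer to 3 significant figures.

59.8 lb

Rearranging: m = Q/(c·ΔT).
Q = 0.0707 kWh = 2.545×10^5 J; c = 0.525 cal/(g·K) = 2197 J/(kg·K); ΔT = 4.27 K.
m = 27.14 kg
27.14 kg × (1 lb / 0.4536 kg) = 59.82 lb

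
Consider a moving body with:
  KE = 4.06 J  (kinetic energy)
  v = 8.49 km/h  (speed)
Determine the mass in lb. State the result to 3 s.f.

3.22 lb

Solving KE = ½mv² for m: m = 2·KE/v².
KE = 4.06 J; v = 8.49 km/h = 2.358 m/s.
m = 1.460 kg
1.460 kg × (1 lb / 0.4536 kg) = 3.219 lb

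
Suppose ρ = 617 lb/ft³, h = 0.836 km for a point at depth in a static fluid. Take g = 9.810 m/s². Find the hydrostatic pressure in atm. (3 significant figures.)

800 atm

P is given directly by: P = ρgh.
ρ = 617 lb/ft³ = 9883 kg/m³; h = 0.836 km = 836.0 m; g = 9.810 m/s².
P = 8.106×10^7 Pa
8.106×10^7 Pa × (1 atm / 1.013×10^5 Pa) = 800.0 atm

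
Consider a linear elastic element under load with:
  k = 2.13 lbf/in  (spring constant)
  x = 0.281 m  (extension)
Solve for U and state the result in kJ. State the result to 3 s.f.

0.0147 kJ

Directly: U = ½kx².
k = 2.13 lbf/in = 373.0 N/m; x = 0.281 m.
U = 14.73 J
14.73 J × (1 kJ / 1000 J) = 0.01473 kJ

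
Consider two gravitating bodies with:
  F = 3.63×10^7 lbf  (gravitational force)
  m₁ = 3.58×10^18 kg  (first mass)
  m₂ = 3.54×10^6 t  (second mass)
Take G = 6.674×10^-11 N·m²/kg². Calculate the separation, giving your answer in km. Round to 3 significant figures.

72.4 km

From Newton's law of gravitation: r = √(G·m₁m₂/F).
F = 3.63×10^7 lbf = 1.615×10^8 N; m₁ = 3.58×10^18 kg; m₂ = 3.54×10^6 t = 3.540×10^9 kg; G = 6.674×10^-11 N·m²/kg².
r = 72375 m
72375 m × (1 km / 1000 m) = 72.38 km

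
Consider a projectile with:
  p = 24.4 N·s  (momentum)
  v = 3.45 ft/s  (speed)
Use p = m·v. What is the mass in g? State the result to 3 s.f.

23200 g

Rearranging: m = p/v.
p = 24.4 N·s = 24.40 kg·m/s; v = 3.45 ft/s = 1.052 m/s.
m = 23.20 kg
23.20 kg × (1 g / 0.001000 kg) = 23204 g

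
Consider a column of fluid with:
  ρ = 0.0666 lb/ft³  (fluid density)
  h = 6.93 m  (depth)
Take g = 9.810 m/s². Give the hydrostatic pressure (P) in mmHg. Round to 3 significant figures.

P is given directly by: P = ρgh.
ρ = 0.0666 lb/ft³ = 1.067 kg/m³; h = 6.93 m; g = 9.810 m/s².
P = 72.53 Pa
72.53 Pa × (1 mmHg / 133.3 Pa) = 0.5440 mmHg

0.544 mmHg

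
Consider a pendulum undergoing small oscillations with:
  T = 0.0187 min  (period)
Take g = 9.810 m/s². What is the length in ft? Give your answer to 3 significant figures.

1.03 ft

Rearranging T = 2π√(L/g) for L: L = g·(T/2π)².
T = 0.0187 min = 1.122 s; g = 9.810 m/s².
L = 0.3128 m
0.3128 m × (1 ft / 0.3048 m) = 1.026 ft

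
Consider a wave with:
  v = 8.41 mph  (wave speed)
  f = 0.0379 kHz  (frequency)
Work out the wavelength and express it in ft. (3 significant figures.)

Solving v = f·λ for λ: λ = v/f.
v = 8.41 mph = 3.760 m/s; f = 0.0379 kHz = 37.90 Hz.
λ = 0.09920 m
0.09920 m × (1 ft / 0.3048 m) = 0.3255 ft

0.325 ft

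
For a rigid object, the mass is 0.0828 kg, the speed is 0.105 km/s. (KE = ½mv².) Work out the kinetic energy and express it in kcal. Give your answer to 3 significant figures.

0.109 kcal

KE is given directly by: KE = ½mv².
m = 0.0828 kg; v = 0.105 km/s = 105.0 m/s.
KE = 456.4 J  (the unit combination reduces to kg·m²/s² = J)
456.4 J × (1 kcal / 4184 J) = 0.1091 kcal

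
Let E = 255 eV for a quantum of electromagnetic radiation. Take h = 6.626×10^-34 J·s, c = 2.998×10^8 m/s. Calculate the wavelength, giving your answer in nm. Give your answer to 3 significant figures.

4.86 nm

Rearranging E = h·c/λ for λ: λ = hc/E.
E = 255 eV = 4.086×10^-17 J; h = 6.626×10^-34 J·s; c = 2.998×10^8 m/s.
λ = 4.862×10^-9 m
4.862×10^-9 m × (1 nm / 1.000×10^-9 m) = 4.862 nm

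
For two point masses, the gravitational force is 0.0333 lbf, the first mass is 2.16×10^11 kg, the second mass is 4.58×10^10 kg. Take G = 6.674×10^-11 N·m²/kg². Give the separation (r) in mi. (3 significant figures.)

From Newton's law of gravitation: r = √(G·m₁m₂/F).
F = 0.0333 lbf = 0.1481 N; m₁ = 2.16×10^11 kg; m₂ = 4.58×10^10 kg; G = 6.674×10^-11 N·m²/kg².
r = 2.111×10^6 m
2.111×10^6 m × (1 mi / 1609 m) = 1312 mi

1310 mi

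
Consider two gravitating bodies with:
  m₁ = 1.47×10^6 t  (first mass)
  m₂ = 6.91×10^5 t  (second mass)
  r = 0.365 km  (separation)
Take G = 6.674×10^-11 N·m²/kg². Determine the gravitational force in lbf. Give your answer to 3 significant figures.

Directly: F = Gm₁m₂/r².
m₁ = 1.47×10^6 t = 1.470×10^9 kg; m₂ = 6.91×10^5 t = 6.910×10^8 kg; r = 0.365 km = 365.0 m; G = 6.674×10^-11 N·m²/kg².
F = 508.9 N
508.9 N × (1 lbf / 4.448 N) = 114.4 lbf

114 lbf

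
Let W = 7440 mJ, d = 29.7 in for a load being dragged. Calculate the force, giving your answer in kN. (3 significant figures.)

0.00986 kN

Rearranging W = F·d for F: F = W/d.
W = 7440 mJ = 7.440 J; d = 29.7 in = 0.7544 m.
F = 9.862 N
9.862 N × (1 kN / 1000 N) = 0.009862 kN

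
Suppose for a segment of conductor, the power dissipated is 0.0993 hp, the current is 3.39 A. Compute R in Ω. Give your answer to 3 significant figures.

Rearranging P = I²R for R: R = P/I².
P = 0.0993 hp = 74.05 W; I = 3.39 A.
R = 6.443 Ω

6.44 Ω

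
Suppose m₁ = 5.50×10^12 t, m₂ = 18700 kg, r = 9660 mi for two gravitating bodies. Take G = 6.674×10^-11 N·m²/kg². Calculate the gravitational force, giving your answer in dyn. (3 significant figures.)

2.84 dyn

From Newton's law of gravitation: F = Gm₁m₂/r².
m₁ = 5.50×10^12 t = 5.500×10^15 kg; m₂ = 18700 kg; r = 9660 mi = 1.555×10^7 m; G = 6.674×10^-11 N·m²/kg².
F = 2.840×10^-5 N  (the unit combination reduces to kg·m/s² = N)
2.840×10^-5 N × (1 dyn / 1.000×10^-5 N) = 2.840 dyn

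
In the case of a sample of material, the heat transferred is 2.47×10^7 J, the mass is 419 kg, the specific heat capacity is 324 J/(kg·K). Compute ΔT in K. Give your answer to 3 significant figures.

Rearranging: ΔT = Q/(m·c).
Q = 2.47×10^7 J; m = 419 kg; c = 324 J/(kg·K).
ΔT = 181.9 K

182 K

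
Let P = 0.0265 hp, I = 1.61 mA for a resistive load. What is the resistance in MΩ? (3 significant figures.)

Solving P = I²R for R: R = P/I².
P = 0.0265 hp = 19.76 W; I = 1.61 mA = 0.001610 A.
R = 7.624×10^6 Ω
7.624×10^6 Ω × (1 MΩ / 1.000×10^6 Ω) = 7.624 MΩ

7.62 MΩ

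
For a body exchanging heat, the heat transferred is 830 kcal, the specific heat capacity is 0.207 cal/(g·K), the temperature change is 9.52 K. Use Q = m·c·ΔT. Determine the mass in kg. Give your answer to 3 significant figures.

Solving Q = m·c·ΔT for m: m = Q/(c·ΔT).
Q = 830 kcal = 3.473×10^6 J; c = 0.207 cal/(g·K) = 866.1 J/(kg·K); ΔT = 9.52 K.
m = 421.2 kg

421 kg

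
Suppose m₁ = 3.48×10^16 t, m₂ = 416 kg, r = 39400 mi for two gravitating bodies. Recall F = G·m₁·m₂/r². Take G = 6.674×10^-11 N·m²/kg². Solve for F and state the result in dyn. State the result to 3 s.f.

F is given directly by: F = Gm₁m₂/r².
m₁ = 3.48×10^16 t = 3.480×10^19 kg; m₂ = 416 kg; r = 39400 mi = 6.341×10^7 m; G = 6.674×10^-11 N·m²/kg².
F = 2.403×10^-4 N
2.403×10^-4 N × (1 dyn / 1.000×10^-5 N) = 24.03 dyn

24.0 dyn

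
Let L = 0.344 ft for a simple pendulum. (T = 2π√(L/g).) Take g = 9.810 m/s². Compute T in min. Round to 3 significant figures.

0.0108 min

T is given directly by: T = 2π√(L/g).
L = 0.344 ft = 0.1049 m; g = 9.810 m/s².
T = 0.6496 s
0.6496 s × (1 min / 60.00 s) = 0.01083 min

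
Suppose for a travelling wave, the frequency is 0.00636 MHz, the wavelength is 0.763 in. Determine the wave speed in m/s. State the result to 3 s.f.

123 m/s

v is given directly by: v = fλ.
f = 0.00636 MHz = 6360 Hz; λ = 0.763 in = 0.01938 m.
v = 123.3 m/s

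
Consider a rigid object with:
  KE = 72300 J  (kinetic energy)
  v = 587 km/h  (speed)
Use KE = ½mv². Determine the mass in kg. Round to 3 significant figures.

Rearranging: m = 2·KE/v².
KE = 72300 J; v = 587 km/h = 163.1 m/s.
m = 5.439 kg

5.44 kg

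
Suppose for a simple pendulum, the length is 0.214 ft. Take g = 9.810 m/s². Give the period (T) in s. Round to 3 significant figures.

T is given directly by: T = 2π√(L/g).
L = 0.214 ft = 0.06523 m; g = 9.810 m/s².
T = 0.5123 s

0.512 s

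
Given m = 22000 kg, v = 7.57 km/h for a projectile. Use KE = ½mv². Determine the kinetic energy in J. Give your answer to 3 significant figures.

48600 J

Directly: KE = ½mv².
m = 22000 kg; v = 7.57 km/h = 2.103 m/s.
KE = 48638 J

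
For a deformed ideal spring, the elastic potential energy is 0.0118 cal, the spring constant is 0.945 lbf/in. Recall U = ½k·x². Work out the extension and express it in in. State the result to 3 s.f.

Rearranging U = ½k·x² for x: x = √(2U/k).
U = 0.0118 cal = 0.04937 J; k = 0.945 lbf/in = 165.5 N/m.
x = 0.02443 m
0.02443 m × (1 in / 0.02540 m) = 0.9617 in

0.962 in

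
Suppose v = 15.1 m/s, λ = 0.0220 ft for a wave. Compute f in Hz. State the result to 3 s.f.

2250 Hz

Solving v = f·λ for f: f = v/λ.
v = 15.1 m/s; λ = 0.0220 ft = 0.006706 m.
f = 2252 Hz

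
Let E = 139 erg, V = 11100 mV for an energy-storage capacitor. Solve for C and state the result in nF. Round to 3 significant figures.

Rearranging E = ½C·V² for C: C = 2E/V².
E = 139 erg = 1.390×10^-5 J; V = 11100 mV = 11.10 V.
C = 2.256×10^-7 F
2.256×10^-7 F × (1 nF / 1.000×10^-9 F) = 225.6 nF

226 nF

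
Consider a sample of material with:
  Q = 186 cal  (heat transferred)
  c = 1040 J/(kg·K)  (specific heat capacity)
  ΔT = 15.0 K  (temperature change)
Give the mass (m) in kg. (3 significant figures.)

0.0499 kg

Rearranging Q = m·c·ΔT for m: m = Q/(c·ΔT).
Q = 186 cal = 778.2 J; c = 1040 J/(kg·K); ΔT = 15.0 K.
m = 0.04989 kg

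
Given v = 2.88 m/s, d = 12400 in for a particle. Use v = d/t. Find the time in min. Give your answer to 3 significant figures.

Rearranging: t = d/v.
v = 2.88 m/s; d = 12400 in = 315.0 m.
t = 109.4 s
109.4 s × (1 min / 60.00 s) = 1.823 min

1.82 min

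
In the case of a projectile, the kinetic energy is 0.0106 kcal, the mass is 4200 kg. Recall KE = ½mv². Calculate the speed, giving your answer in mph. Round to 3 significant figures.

Rearranging KE = ½mv² for v: v = √(2·KE/m).
KE = 0.0106 kcal = 44.35 J; m = 4200 kg.
v = 0.1453 m/s
0.1453 m/s × (1 mph / 0.4470 m/s) = 0.3251 mph

0.325 mph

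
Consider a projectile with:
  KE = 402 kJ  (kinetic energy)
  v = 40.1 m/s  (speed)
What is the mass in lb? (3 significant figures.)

1100 lb

Rearranging: m = 2·KE/v².
KE = 402 kJ = 4.020×10^5 J; v = 40.1 m/s.
m = 500.0 kg
500.0 kg × (1 lb / 0.4536 kg) = 1102 lb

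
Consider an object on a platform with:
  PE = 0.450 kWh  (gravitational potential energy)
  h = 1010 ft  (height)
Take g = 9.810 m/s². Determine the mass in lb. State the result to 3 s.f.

Rearranging PE = m·g·h for m: m = PE/(g·h).
PE = 0.450 kWh = 1.620×10^6 J; h = 1010 ft = 307.8 m; g = 9.810 m/s².
m = 536.4 kg
536.4 kg × (1 lb / 0.4536 kg) = 1183 lb

1180 lb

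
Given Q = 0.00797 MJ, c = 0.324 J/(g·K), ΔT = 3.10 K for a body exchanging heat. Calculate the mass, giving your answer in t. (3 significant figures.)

Rearranging Q = m·c·ΔT for m: m = Q/(c·ΔT).
Q = 0.00797 MJ = 7970 J; c = 0.324 J/(g·K) = 324.0 J/(kg·K); ΔT = 3.10 K.
m = 7.935 kg
7.935 kg × (1 t / 1000 kg) = 0.007935 t

0.00794 t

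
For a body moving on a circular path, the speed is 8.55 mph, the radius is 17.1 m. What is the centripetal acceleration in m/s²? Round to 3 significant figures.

0.854 m/s²

a is given directly by: a = v²/r.
v = 8.55 mph = 3.822 m/s; r = 17.1 m.
a = 0.8543 m/s²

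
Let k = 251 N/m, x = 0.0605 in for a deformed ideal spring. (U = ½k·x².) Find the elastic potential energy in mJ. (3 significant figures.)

Directly: U = ½kx².
k = 251 N/m; x = 0.0605 in = 0.001537 m.
U = 2.964×10^-4 J
2.964×10^-4 J × (1 mJ / 0.001000 J) = 0.2964 mJ

0.296 mJ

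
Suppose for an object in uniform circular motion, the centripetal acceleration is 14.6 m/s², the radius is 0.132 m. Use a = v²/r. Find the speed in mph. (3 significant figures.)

Rearranging a = v²/r for v: v = √(a·r).
a = 14.6 m/s²; r = 0.132 m.
v = 1.388 m/s
1.388 m/s × (1 mph / 0.4470 m/s) = 3.105 mph

3.11 mph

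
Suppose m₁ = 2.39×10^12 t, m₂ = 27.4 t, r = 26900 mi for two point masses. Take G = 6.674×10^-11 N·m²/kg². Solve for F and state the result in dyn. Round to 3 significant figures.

0.233 dyn

F is given directly by: F = Gm₁m₂/r².
m₁ = 2.39×10^12 t = 2.390×10^15 kg; m₂ = 27.4 t = 27400 kg; r = 26900 mi = 4.329×10^7 m; G = 6.674×10^-11 N·m²/kg².
F = 2.332×10^-6 N
2.332×10^-6 N × (1 dyn / 1.000×10^-5 N) = 0.2332 dyn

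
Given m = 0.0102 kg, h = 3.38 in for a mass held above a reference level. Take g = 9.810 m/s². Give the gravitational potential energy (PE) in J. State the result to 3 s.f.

Directly: PE = mgh.
m = 0.0102 kg; h = 3.38 in = 0.08585 m; g = 9.810 m/s².
PE = 0.008591 J  (the unit combination reduces to kg·m²/s² = J)

0.00859 J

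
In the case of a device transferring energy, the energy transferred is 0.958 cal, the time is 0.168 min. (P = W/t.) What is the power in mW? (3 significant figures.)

398 mW

Directly: P = W/t.
W = 0.958 cal = 4.008 J; t = 0.168 min = 10.08 s.
P = 0.3976 W  (the unit combination reduces to kg·m²/s³ = W)
0.3976 W × (1 mW / 0.001000 W) = 397.6 mW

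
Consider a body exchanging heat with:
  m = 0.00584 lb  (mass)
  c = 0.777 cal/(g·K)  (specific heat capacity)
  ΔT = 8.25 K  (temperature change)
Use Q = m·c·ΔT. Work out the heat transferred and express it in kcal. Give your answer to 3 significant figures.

Q is given directly by: Q = mcΔT.
m = 0.00584 lb = 0.002649 kg; c = 0.777 cal/(g·K) = 3251 J/(kg·K); ΔT = 8.25 K.
Q = 71.05 J
71.05 J × (1 kcal / 4184 J) = 0.01698 kcal

0.0170 kcal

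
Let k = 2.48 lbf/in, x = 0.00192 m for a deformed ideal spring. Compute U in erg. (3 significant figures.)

8010 erg

U is given directly by: U = ½kx².
k = 2.48 lbf/in = 434.3 N/m; x = 0.00192 m.
U = 8.005×10^-4 J  (the unit combination reduces to kg·m²/s² = J)
8.005×10^-4 J × (1 erg / 1.000×10^-7 J) = 8005 erg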